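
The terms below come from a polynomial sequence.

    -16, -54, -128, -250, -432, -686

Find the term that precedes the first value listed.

-2

D1: -38, -74, -122, -182, -254
D2: -36, -48, -60, -72
D3: -12, -12, -12
The third differences are constant at -12.
Work back: -36 + 12 = -24;  -38 + 24 = -14;  -16 + 14 = -2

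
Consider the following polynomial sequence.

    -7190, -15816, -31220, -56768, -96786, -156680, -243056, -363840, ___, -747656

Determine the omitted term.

-528398

Using the first 8 terms:
D1: -8626  -15404  -25548  -40018  -59894  -86376  -120784
D2: -6778  -10144  -14470  -19876  -26482  -34408
D3: -3366  -4326  -5406  -6606  -7926
D4: -960  -1080  -1200  -1320
D5: -120  -120  -120
Constant fifth difference = -120.
Extend forward: -1320 − 120 = -1440;  -7926 − 1440 = -9366;  -34408 − 9366 = -43774;  -120784 − 43774 = -164558;  -363840 − 164558 = -528398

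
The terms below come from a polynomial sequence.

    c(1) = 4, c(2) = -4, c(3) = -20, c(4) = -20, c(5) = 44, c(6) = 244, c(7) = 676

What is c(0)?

4

First differences: -8  -16  0  64  200  432
Second differences: -8  16  64  136  232
Third differences: 24  48  72  96
Fourth differences: 24  24  24
The fourth differences are constant at 24.
Work back: 24 − 24 = 0;  -8 + 0 = -8;  -8 + 8 = 0;  4 + 0 = 4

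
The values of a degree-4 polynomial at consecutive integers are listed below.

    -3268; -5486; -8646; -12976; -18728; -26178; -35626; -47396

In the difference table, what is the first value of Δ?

D1: -2218, -3160, -4330, -5752, -7450, -9448, -11770
D2: -942, -1170, -1422, -1698, -1998, -2322
D3: -228, -252, -276, -300, -324
D4: -24, -24, -24, -24

-2218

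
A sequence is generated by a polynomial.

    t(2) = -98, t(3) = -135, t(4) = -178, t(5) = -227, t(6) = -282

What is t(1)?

-67

-37, -43, -49, -55
-6, -6, -6
The second differences are constant at -6.
Work back: -37 + 6 = -31;  -98 + 31 = -67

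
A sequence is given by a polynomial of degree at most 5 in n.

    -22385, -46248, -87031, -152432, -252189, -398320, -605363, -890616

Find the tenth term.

-1780184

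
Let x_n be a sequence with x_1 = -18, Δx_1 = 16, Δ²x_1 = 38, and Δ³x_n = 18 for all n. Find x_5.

346

Build the table forward from the leading diagonal:
D3: 18  18  18  18  18
D2: 38  56  74  92  110
D1: 16  54  110  184  276
x: -18  -2  52  162  346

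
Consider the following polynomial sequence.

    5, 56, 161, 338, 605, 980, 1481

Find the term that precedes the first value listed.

-10

D1: 51, 105, 177, 267, 375, 501
D2: 54, 72, 90, 108, 126
D3: 18, 18, 18, 18
The third differences are constant at 18.
Work back: 54 − 18 = 36;  51 − 36 = 15;  5 − 15 = -10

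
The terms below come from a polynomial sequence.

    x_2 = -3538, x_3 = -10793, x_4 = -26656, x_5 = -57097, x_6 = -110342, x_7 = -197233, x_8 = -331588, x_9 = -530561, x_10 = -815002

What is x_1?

-817

-7255  -15863  -30441  -53245  -86891  -134355  -198973  -284441
-8608  -14578  -22804  -33646  -47464  -64618  -85468
-5970  -8226  -10842  -13818  -17154  -20850
-2256  -2616  -2976  -3336  -3696
-360  -360  -360  -360
The fifth differences are constant at -360.
Work back: -2256 + 360 = -1896;  -5970 + 1896 = -4074;  -8608 + 4074 = -4534;  -7255 + 4534 = -2721;  -3538 + 2721 = -817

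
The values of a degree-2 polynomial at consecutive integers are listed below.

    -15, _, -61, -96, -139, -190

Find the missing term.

Using the last 4 terms:
D1: -35, -43, -51
D2: -8, -8
Constant second difference = -8.
Extend backward: -35 + 8 = -27;  -61 + 27 = -34

-34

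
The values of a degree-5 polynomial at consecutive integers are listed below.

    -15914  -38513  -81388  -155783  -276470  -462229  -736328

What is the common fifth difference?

-480

Δ: -22599, -42875, -74395, -120687, -185759, -274099
Δ²: -20276, -31520, -46292, -65072, -88340
Δ³: -11244, -14772, -18780, -23268
Δ⁴: -3528, -4008, -4488
Δ⁵: -480, -480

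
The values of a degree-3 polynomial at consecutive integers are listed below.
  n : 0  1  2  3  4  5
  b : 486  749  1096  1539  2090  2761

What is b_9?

263, 347, 443, 551, 671
84, 96, 108, 120
12, 12, 12
Third differences constant at 12.
120 + 12 = 132;  671 + 132 = 803;  2761 + 803 = 3564
132 + 12 = 144;  803 + 144 = 947;  3564 + 947 = 4511
144 + 12 = 156;  947 + 156 = 1103;  4511 + 1103 = 5614
156 + 12 = 168;  1103 + 168 = 1271;  5614 + 1271 = 6885

6885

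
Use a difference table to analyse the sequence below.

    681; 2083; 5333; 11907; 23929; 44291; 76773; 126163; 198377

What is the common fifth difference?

D1: 1402, 3250, 6574, 12022, 20362, 32482, 49390, 72214
D2: 1848, 3324, 5448, 8340, 12120, 16908, 22824
D3: 1476, 2124, 2892, 3780, 4788, 5916
D4: 648, 768, 888, 1008, 1128
D5: 120, 120, 120, 120

120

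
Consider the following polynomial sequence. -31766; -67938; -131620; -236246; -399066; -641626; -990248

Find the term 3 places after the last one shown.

D1: -36172 , -63682 , -104626 , -162820 , -242560 , -348622
D2: -27510 , -40944 , -58194 , -79740 , -106062
D3: -13434 , -17250 , -21546 , -26322
D4: -3816 , -4296 , -4776
D5: -480 , -480
The fifth differences are constant (-480).
-4776 − 480 = -5256;  -26322 − 5256 = -31578;  -106062 − 31578 = -137640;  -348622 − 137640 = -486262;  -990248 − 486262 = -1476510
-5256 − 480 = -5736;  -31578 − 5736 = -37314;  -137640 − 37314 = -174954;  -486262 − 174954 = -661216;  -1476510 − 661216 = -2137726
-5736 − 480 = -6216;  -37314 − 6216 = -43530;  -174954 − 43530 = -218484;  -661216 − 218484 = -879700;  -2137726 − 879700 = -3017426

-3017426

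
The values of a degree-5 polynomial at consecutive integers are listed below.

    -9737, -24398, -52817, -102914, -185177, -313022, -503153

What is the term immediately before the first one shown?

-3122

First differences: -14661, -28419, -50097, -82263, -127845, -190131
Second differences: -13758, -21678, -32166, -45582, -62286
Third differences: -7920, -10488, -13416, -16704
Fourth differences: -2568, -2928, -3288
Fifth differences: -360, -360
The fifth differences are constant at -360.
Work back: -2568 + 360 = -2208;  -7920 + 2208 = -5712;  -13758 + 5712 = -8046;  -14661 + 8046 = -6615;  -9737 + 6615 = -3122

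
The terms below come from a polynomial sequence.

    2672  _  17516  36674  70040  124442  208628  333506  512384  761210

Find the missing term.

7418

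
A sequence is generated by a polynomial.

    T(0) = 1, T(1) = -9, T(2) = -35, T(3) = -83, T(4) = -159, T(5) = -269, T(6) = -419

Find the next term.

-615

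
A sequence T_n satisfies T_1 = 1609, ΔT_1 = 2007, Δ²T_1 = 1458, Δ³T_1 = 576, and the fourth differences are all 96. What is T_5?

Build the table forward from the leading diagonal:
Fourth differences: 96  96  96  96  96
Third differences: 576  672  768  864  960
Second differences: 1458  2034  2706  3474  4338
First differences: 2007  3465  5499  8205  11679
T: 1609  3616  7081  12580  20785

20785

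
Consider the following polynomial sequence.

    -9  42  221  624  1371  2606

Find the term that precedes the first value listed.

Δ: 51, 179, 403, 747, 1235
Δ²: 128, 224, 344, 488
Δ³: 96, 120, 144
Δ⁴: 24, 24
The fourth differences are constant at 24.
Work back: 96 − 24 = 72;  128 − 72 = 56;  51 − 56 = -5;  -9 + 5 = -4

-4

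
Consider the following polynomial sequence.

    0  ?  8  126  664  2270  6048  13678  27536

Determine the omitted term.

Using the last 7 terms:
118  538  1606  3778  7630  13858
420  1068  2172  3852  6228
648  1104  1680  2376
456  576  696
120  120
Constant fifth difference = 120.
Extend backward: 456 − 120 = 336;  648 − 336 = 312;  420 − 312 = 108;  118 − 108 = 10;  8 − 10 = -2

-2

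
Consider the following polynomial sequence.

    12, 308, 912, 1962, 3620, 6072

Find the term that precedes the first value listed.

-90

Δ: 296, 604, 1050, 1658, 2452
Δ²: 308, 446, 608, 794
Δ³: 138, 162, 186
Δ⁴: 24, 24
The fourth differences are constant at 24.
Work back: 138 − 24 = 114;  308 − 114 = 194;  296 − 194 = 102;  12 − 102 = -90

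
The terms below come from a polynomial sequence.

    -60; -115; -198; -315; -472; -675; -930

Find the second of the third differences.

First differences: -55, -83, -117, -157, -203, -255
Second differences: -28, -34, -40, -46, -52
Third differences: -6, -6, -6, -6

-6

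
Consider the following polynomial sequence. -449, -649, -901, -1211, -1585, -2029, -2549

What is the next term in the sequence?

First differences: -200, -252, -310, -374, -444, -520
Second differences: -52, -58, -64, -70, -76
Third differences: -6, -6, -6, -6
Third differences constant at -6.
-76 − 6 = -82;  -520 − 82 = -602;  -2549 − 602 = -3151

-3151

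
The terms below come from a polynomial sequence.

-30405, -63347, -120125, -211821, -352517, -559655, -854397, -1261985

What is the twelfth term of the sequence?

-32942 , -56778 , -91696 , -140696 , -207138 , -294742 , -407588
-23836 , -34918 , -49000 , -66442 , -87604 , -112846
-11082 , -14082 , -17442 , -21162 , -25242
-3000 , -3360 , -3720 , -4080
-360 , -360 , -360
Constant fifth difference = -360, so extend:
-4080 − 360 = -4440;  -25242 − 4440 = -29682;  -112846 − 29682 = -142528;  -407588 − 142528 = -550116;  -1261985 − 550116 = -1812101
-4440 − 360 = -4800;  -29682 − 4800 = -34482;  -142528 − 34482 = -177010;  -550116 − 177010 = -727126;  -1812101 − 727126 = -2539227
-4800 − 360 = -5160;  -34482 − 5160 = -39642;  -177010 − 39642 = -216652;  -727126 − 216652 = -943778;  -2539227 − 943778 = -3483005
-5160 − 360 = -5520;  -39642 − 5520 = -45162;  -216652 − 45162 = -261814;  -943778 − 261814 = -1205592;  -3483005 − 1205592 = -4688597

-4688597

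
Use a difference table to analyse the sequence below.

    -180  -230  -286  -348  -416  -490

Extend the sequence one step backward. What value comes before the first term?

-136

Δ: -50, -56, -62, -68, -74
Δ²: -6, -6, -6, -6
The second differences are constant at -6.
Work back: -50 + 6 = -44;  -180 + 44 = -136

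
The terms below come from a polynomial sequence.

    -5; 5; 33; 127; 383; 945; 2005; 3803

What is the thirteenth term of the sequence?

D1: 10 , 28 , 94 , 256 , 562 , 1060 , 1798
D2: 18 , 66 , 162 , 306 , 498 , 738
D3: 48 , 96 , 144 , 192 , 240
D4: 48 , 48 , 48 , 48
Constant fourth difference = 48, so extend:
240 + 48 = 288;  738 + 288 = 1026;  1798 + 1026 = 2824;  3803 + 2824 = 6627
288 + 48 = 336;  1026 + 336 = 1362;  2824 + 1362 = 4186;  6627 + 4186 = 10813
336 + 48 = 384;  1362 + 384 = 1746;  4186 + 1746 = 5932;  10813 + 5932 = 16745
384 + 48 = 432;  1746 + 432 = 2178;  5932 + 2178 = 8110;  16745 + 8110 = 24855
432 + 48 = 480;  2178 + 480 = 2658;  8110 + 2658 = 10768;  24855 + 10768 = 35623

35623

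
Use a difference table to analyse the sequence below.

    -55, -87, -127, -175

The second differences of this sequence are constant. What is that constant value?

-8

First differences: -32, -40, -48
Second differences: -8, -8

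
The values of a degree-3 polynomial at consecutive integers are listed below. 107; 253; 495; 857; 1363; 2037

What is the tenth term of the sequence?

146 , 242 , 362 , 506 , 674
96 , 120 , 144 , 168
24 , 24 , 24
Third differences constant at 24.
168 + 24 = 192;  674 + 192 = 866;  2037 + 866 = 2903
192 + 24 = 216;  866 + 216 = 1082;  2903 + 1082 = 3985
216 + 24 = 240;  1082 + 240 = 1322;  3985 + 1322 = 5307
240 + 24 = 264;  1322 + 264 = 1586;  5307 + 1586 = 6893

6893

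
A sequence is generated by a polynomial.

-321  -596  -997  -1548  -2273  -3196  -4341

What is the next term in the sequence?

-275 , -401 , -551 , -725 , -923 , -1145
-126 , -150 , -174 , -198 , -222
-24 , -24 , -24 , -24
The third differences are constant (-24).
-222 − 24 = -246;  -1145 − 246 = -1391;  -4341 − 1391 = -5732

-5732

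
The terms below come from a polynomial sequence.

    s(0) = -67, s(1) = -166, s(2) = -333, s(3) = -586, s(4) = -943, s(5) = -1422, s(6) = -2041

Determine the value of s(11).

-7866

Δ: -99 , -167 , -253 , -357 , -479 , -619
Δ²: -68 , -86 , -104 , -122 , -140
Δ³: -18 , -18 , -18 , -18
Constant third difference = -18, so extend:
-140 − 18 = -158;  -619 − 158 = -777;  -2041 − 777 = -2818
-158 − 18 = -176;  -777 − 176 = -953;  -2818 − 953 = -3771
-176 − 18 = -194;  -953 − 194 = -1147;  -3771 − 1147 = -4918
-194 − 18 = -212;  -1147 − 212 = -1359;  -4918 − 1359 = -6277
-212 − 18 = -230;  -1359 − 230 = -1589;  -6277 − 1589 = -7866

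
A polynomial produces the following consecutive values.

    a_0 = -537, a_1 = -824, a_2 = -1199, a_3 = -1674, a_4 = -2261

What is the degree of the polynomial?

3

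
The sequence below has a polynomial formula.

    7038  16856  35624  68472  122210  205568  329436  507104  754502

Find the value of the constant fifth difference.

Δ: 9818, 18768, 32848, 53738, 83358, 123868, 177668, 247398
Δ²: 8950, 14080, 20890, 29620, 40510, 53800, 69730
Δ³: 5130, 6810, 8730, 10890, 13290, 15930
Δ⁴: 1680, 1920, 2160, 2400, 2640
Δ⁵: 240, 240, 240, 240

240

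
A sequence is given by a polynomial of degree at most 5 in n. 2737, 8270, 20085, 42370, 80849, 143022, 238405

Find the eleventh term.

Δ: 5533, 11815, 22285, 38479, 62173, 95383
Δ²: 6282, 10470, 16194, 23694, 33210
Δ³: 4188, 5724, 7500, 9516
Δ⁴: 1536, 1776, 2016
Δ⁵: 240, 240
Fifth differences constant at 240.
2016 + 240 = 2256;  9516 + 2256 = 11772;  33210 + 11772 = 44982;  95383 + 44982 = 140365;  238405 + 140365 = 378770
2256 + 240 = 2496;  11772 + 2496 = 14268;  44982 + 14268 = 59250;  140365 + 59250 = 199615;  378770 + 199615 = 578385
2496 + 240 = 2736;  14268 + 2736 = 17004;  59250 + 17004 = 76254;  199615 + 76254 = 275869;  578385 + 275869 = 854254
2736 + 240 = 2976;  17004 + 2976 = 19980;  76254 + 19980 = 96234;  275869 + 96234 = 372103;  854254 + 372103 = 1226357

1226357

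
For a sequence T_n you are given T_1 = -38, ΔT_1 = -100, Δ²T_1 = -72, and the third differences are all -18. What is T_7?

-2078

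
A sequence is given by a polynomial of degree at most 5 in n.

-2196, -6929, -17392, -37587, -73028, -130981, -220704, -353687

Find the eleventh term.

-1165616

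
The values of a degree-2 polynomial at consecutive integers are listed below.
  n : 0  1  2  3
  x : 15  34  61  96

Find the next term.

139

Δ: 19, 27, 35
Δ²: 8, 8
Constant second difference = 8, so extend:
35 + 8 = 43;  96 + 43 = 139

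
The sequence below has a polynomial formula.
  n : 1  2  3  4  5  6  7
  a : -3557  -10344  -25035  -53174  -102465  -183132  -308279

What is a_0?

-6787, -14691, -28139, -49291, -80667, -125147
-7904, -13448, -21152, -31376, -44480
-5544, -7704, -10224, -13104
-2160, -2520, -2880
-360, -360
The fifth differences are constant at -360.
Work back: -2160 + 360 = -1800;  -5544 + 1800 = -3744;  -7904 + 3744 = -4160;  -6787 + 4160 = -2627;  -3557 + 2627 = -930

-930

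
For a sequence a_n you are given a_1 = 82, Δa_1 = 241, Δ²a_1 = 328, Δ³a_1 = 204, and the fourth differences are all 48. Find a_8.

17477

Build the table forward from the leading diagonal:
D4: 48, 48, 48, 48, 48, 48, 48, 48
D3: 204, 252, 300, 348, 396, 444, 492, 540
D2: 328, 532, 784, 1084, 1432, 1828, 2272, 2764
D1: 241, 569, 1101, 1885, 2969, 4401, 6229, 8501
a: 82, 323, 892, 1993, 3878, 6847, 11248, 17477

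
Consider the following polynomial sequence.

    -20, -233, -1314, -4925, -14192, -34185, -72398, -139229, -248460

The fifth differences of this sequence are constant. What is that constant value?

Δ: -213, -1081, -3611, -9267, -19993, -38213, -66831, -109231
Δ²: -868, -2530, -5656, -10726, -18220, -28618, -42400
Δ³: -1662, -3126, -5070, -7494, -10398, -13782
Δ⁴: -1464, -1944, -2424, -2904, -3384
Δ⁵: -480, -480, -480, -480

-480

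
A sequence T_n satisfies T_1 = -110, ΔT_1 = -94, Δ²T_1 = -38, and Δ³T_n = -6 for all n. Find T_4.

Build the table forward from the leading diagonal:
Δ³: -6  -6  -6  -6
Δ²: -38  -44  -50  -56
Δ: -94  -132  -176  -226
T: -110  -204  -336  -512

-512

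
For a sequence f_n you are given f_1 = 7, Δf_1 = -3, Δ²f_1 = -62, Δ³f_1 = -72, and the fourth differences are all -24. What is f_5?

-689

Build the table forward from the leading diagonal:
Δ⁴: -24  -24  -24  -24  -24
Δ³: -72  -96  -120  -144  -168
Δ²: -62  -134  -230  -350  -494
Δ: -3  -65  -199  -429  -779
f: 7  4  -61  -260  -689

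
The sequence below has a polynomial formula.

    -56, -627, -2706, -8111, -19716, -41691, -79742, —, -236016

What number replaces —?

-141351

Using the first 7 terms:
Δ: -571  -2079  -5405  -11605  -21975  -38051
Δ²: -1508  -3326  -6200  -10370  -16076
Δ³: -1818  -2874  -4170  -5706
Δ⁴: -1056  -1296  -1536
Δ⁵: -240  -240
Constant fifth difference = -240.
Extend forward: -1536 − 240 = -1776;  -5706 − 1776 = -7482;  -16076 − 7482 = -23558;  -38051 − 23558 = -61609;  -79742 − 61609 = -141351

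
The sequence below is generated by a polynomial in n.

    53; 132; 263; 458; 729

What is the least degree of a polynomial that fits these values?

79, 131, 195, 271
52, 64, 76
12, 12
The third differences are constant, so the polynomial has degree 3.

3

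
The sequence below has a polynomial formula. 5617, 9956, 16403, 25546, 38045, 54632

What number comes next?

D1: 4339  6447  9143  12499  16587
D2: 2108  2696  3356  4088
D3: 588  660  732
D4: 72  72
Fourth differences constant at 72.
732 + 72 = 804;  4088 + 804 = 4892;  16587 + 4892 = 21479;  54632 + 21479 = 76111

76111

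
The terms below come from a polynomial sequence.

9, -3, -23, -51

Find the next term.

-87

First differences: -12, -20, -28
Second differences: -8, -8
The second differences are constant (-8).
-28 − 8 = -36;  -51 − 36 = -87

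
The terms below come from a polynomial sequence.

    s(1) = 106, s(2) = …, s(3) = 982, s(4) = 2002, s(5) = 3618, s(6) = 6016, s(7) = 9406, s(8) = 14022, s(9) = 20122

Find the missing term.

Using the last 7 terms:
Δ: 1020, 1616, 2398, 3390, 4616, 6100
Δ²: 596, 782, 992, 1226, 1484
Δ³: 186, 210, 234, 258
Δ⁴: 24, 24, 24
Constant fourth difference = 24.
Extend backward: 186 − 24 = 162;  596 − 162 = 434;  1020 − 434 = 586;  982 − 586 = 396

396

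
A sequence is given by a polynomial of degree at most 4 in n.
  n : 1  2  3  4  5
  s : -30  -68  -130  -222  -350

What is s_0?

-10

D1: -38, -62, -92, -128
D2: -24, -30, -36
D3: -6, -6
The third differences are constant at -6.
Work back: -24 + 6 = -18;  -38 + 18 = -20;  -30 + 20 = -10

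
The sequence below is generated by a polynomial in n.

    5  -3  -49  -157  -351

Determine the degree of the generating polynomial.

First differences: -8, -46, -108, -194
Second differences: -38, -62, -86
Third differences: -24, -24
The third differences are constant, so the polynomial has degree 3.

3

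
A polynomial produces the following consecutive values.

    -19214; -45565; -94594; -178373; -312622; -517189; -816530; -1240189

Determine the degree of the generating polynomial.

5

First differences: -26351, -49029, -83779, -134249, -204567, -299341, -423659
Second differences: -22678, -34750, -50470, -70318, -94774, -124318
Third differences: -12072, -15720, -19848, -24456, -29544
Fourth differences: -3648, -4128, -4608, -5088
Fifth differences: -480, -480, -480
The fifth differences are constant, so the polynomial has degree 5.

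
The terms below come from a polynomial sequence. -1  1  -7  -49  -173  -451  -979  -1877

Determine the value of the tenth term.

-5383

2 , -8 , -42 , -124 , -278 , -528 , -898
-10 , -34 , -82 , -154 , -250 , -370
-24 , -48 , -72 , -96 , -120
-24 , -24 , -24 , -24
Constant fourth difference = -24, so extend:
-120 − 24 = -144;  -370 − 144 = -514;  -898 − 514 = -1412;  -1877 − 1412 = -3289
-144 − 24 = -168;  -514 − 168 = -682;  -1412 − 682 = -2094;  -3289 − 2094 = -5383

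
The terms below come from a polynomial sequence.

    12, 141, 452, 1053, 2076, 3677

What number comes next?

6036

First differences: 129, 311, 601, 1023, 1601
Second differences: 182, 290, 422, 578
Third differences: 108, 132, 156
Fourth differences: 24, 24
The fourth differences are constant (24).
156 + 24 = 180;  578 + 180 = 758;  1601 + 758 = 2359;  3677 + 2359 = 6036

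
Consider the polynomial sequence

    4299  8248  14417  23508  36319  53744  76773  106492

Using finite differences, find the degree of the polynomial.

3949, 6169, 9091, 12811, 17425, 23029, 29719
2220, 2922, 3720, 4614, 5604, 6690
702, 798, 894, 990, 1086
96, 96, 96, 96
The fourth differences are constant, so the polynomial has degree 4.

4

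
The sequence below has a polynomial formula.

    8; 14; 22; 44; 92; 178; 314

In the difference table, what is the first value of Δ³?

D1: 6, 8, 22, 48, 86, 136
D2: 2, 14, 26, 38, 50
D3: 12, 12, 12, 12

12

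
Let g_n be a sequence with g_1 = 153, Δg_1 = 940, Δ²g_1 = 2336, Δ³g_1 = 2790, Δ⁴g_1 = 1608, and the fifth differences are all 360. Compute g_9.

Build the table forward from the leading diagonal:
D5: 360, 360, 360, 360, 360, 360, 360, 360, 360
D4: 1608, 1968, 2328, 2688, 3048, 3408, 3768, 4128, 4488
D3: 2790, 4398, 6366, 8694, 11382, 14430, 17838, 21606, 25734
D2: 2336, 5126, 9524, 15890, 24584, 35966, 50396, 68234, 89840
D1: 940, 3276, 8402, 17926, 33816, 58400, 94366, 144762, 212996
g: 153, 1093, 4369, 12771, 30697, 64513, 122913, 217279, 362041

362041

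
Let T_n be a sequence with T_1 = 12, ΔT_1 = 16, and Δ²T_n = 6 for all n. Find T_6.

152

Build the table forward from the leading diagonal:
D2: 6, 6, 6, 6, 6, 6
D1: 16, 22, 28, 34, 40, 46
T: 12, 28, 50, 78, 112, 152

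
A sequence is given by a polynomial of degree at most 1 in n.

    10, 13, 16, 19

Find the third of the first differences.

3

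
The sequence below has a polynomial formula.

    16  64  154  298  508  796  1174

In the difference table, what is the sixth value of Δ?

378

Δ: 48, 90, 144, 210, 288, 378
Δ²: 42, 54, 66, 78, 90
Δ³: 12, 12, 12, 12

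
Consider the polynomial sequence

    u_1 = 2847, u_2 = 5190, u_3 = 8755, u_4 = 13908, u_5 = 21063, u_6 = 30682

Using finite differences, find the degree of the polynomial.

2343, 3565, 5153, 7155, 9619
1222, 1588, 2002, 2464
366, 414, 462
48, 48
The fourth differences are constant, so the polynomial has degree 4.

4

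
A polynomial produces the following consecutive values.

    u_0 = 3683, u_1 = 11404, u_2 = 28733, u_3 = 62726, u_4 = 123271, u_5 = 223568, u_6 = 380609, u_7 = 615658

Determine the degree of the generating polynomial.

5

D1: 7721, 17329, 33993, 60545, 100297, 157041, 235049
D2: 9608, 16664, 26552, 39752, 56744, 78008
D3: 7056, 9888, 13200, 16992, 21264
D4: 2832, 3312, 3792, 4272
D5: 480, 480, 480
The fifth differences are constant, so the polynomial has degree 5.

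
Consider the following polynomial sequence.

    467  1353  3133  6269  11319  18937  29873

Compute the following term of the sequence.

44973

First differences: 886, 1780, 3136, 5050, 7618, 10936
Second differences: 894, 1356, 1914, 2568, 3318
Third differences: 462, 558, 654, 750
Fourth differences: 96, 96, 96
Fourth differences constant at 96.
750 + 96 = 846;  3318 + 846 = 4164;  10936 + 4164 = 15100;  29873 + 15100 = 44973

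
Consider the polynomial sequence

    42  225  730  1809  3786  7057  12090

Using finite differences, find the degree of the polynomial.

4

D1: 183, 505, 1079, 1977, 3271, 5033
D2: 322, 574, 898, 1294, 1762
D3: 252, 324, 396, 468
D4: 72, 72, 72
The fourth differences are constant, so the polynomial has degree 4.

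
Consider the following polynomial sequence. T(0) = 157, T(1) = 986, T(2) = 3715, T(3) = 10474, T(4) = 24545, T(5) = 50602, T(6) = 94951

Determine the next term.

165770

First differences: 829, 2729, 6759, 14071, 26057, 44349
Second differences: 1900, 4030, 7312, 11986, 18292
Third differences: 2130, 3282, 4674, 6306
Fourth differences: 1152, 1392, 1632
Fifth differences: 240, 240
Constant fifth difference = 240, so extend:
1632 + 240 = 1872;  6306 + 1872 = 8178;  18292 + 8178 = 26470;  44349 + 26470 = 70819;  94951 + 70819 = 165770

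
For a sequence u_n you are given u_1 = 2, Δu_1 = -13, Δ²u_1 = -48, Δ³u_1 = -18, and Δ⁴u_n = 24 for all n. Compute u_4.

-199

Build the table forward from the leading diagonal:
Fourth differences: 24, 24, 24, 24
Third differences: -18, 6, 30, 54
Second differences: -48, -66, -60, -30
First differences: -13, -61, -127, -187
u: 2, -11, -72, -199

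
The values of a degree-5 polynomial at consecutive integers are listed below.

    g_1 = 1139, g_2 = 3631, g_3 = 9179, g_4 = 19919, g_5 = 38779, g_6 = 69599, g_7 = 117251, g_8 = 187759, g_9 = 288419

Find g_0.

239

D1: 2492  5548  10740  18860  30820  47652  70508  100660
D2: 3056  5192  8120  11960  16832  22856  30152
D3: 2136  2928  3840  4872  6024  7296
D4: 792  912  1032  1152  1272
D5: 120  120  120  120
The fifth differences are constant at 120.
Work back: 792 − 120 = 672;  2136 − 672 = 1464;  3056 − 1464 = 1592;  2492 − 1592 = 900;  1139 − 900 = 239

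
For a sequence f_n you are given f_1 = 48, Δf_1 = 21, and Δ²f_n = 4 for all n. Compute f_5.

156

Build the table forward from the leading diagonal:
Second differences: 4  4  4  4  4
First differences: 21  25  29  33  37
f: 48  69  94  123  156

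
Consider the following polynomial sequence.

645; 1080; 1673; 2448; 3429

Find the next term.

4640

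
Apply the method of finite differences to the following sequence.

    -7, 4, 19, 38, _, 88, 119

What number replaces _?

61

Using the first 4 terms:
First differences: 11  15  19
Second differences: 4  4
Constant second difference = 4.
Extend forward: 19 + 4 = 23;  38 + 23 = 61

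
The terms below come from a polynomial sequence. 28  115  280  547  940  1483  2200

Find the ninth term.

4252

D1: 87 , 165 , 267 , 393 , 543 , 717
D2: 78 , 102 , 126 , 150 , 174
D3: 24 , 24 , 24 , 24
Constant third difference = 24, so extend:
174 + 24 = 198;  717 + 198 = 915;  2200 + 915 = 3115
198 + 24 = 222;  915 + 222 = 1137;  3115 + 1137 = 4252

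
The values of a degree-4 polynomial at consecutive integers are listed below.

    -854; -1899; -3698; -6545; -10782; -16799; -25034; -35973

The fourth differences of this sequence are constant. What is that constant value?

-48

First differences: -1045, -1799, -2847, -4237, -6017, -8235, -10939
Second differences: -754, -1048, -1390, -1780, -2218, -2704
Third differences: -294, -342, -390, -438, -486
Fourth differences: -48, -48, -48, -48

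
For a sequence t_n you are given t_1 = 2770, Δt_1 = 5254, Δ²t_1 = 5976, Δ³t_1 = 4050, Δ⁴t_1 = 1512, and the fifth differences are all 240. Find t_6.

137100

Build the table forward from the leading diagonal:
Fifth differences: 240  240  240  240  240  240
Fourth differences: 1512  1752  1992  2232  2472  2712
Third differences: 4050  5562  7314  9306  11538  14010
Second differences: 5976  10026  15588  22902  32208  43746
First differences: 5254  11230  21256  36844  59746  91954
t: 2770  8024  19254  40510  77354  137100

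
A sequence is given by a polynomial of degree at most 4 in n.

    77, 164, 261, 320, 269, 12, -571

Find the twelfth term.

-14256

Δ: 87  97  59  -51  -257  -583
Δ²: 10  -38  -110  -206  -326
Δ³: -48  -72  -96  -120
Δ⁴: -24  -24  -24
Constant fourth difference = -24, so extend:
-120 − 24 = -144;  -326 − 144 = -470;  -583 − 470 = -1053;  -571 − 1053 = -1624
-144 − 24 = -168;  -470 − 168 = -638;  -1053 − 638 = -1691;  -1624 − 1691 = -3315
-168 − 24 = -192;  -638 − 192 = -830;  -1691 − 830 = -2521;  -3315 − 2521 = -5836
-192 − 24 = -216;  -830 − 216 = -1046;  -2521 − 1046 = -3567;  -5836 − 3567 = -9403
-216 − 24 = -240;  -1046 − 240 = -1286;  -3567 − 1286 = -4853;  -9403 − 4853 = -14256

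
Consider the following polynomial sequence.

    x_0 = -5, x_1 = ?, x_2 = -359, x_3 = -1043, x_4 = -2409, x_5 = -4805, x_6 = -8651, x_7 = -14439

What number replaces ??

Using the last 6 terms:
Δ: -684, -1366, -2396, -3846, -5788
Δ²: -682, -1030, -1450, -1942
Δ³: -348, -420, -492
Δ⁴: -72, -72
Constant fourth difference = -72.
Extend backward: -348 + 72 = -276;  -682 + 276 = -406;  -684 + 406 = -278;  -359 + 278 = -81

-81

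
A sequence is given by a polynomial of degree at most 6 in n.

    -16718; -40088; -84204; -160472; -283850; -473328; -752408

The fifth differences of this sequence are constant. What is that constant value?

-480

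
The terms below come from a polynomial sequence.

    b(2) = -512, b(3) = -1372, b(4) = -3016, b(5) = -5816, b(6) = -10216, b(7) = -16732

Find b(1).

First differences: -860  -1644  -2800  -4400  -6516
Second differences: -784  -1156  -1600  -2116
Third differences: -372  -444  -516
Fourth differences: -72  -72
The fourth differences are constant at -72.
Work back: -372 + 72 = -300;  -784 + 300 = -484;  -860 + 484 = -376;  -512 + 376 = -136

-136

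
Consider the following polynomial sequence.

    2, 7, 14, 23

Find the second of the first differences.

7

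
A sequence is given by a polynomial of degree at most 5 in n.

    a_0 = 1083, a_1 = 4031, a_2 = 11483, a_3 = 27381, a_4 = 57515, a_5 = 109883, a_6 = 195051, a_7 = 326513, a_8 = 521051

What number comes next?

D1: 2948  7452  15898  30134  52368  85168  131462  194538
D2: 4504  8446  14236  22234  32800  46294  63076
D3: 3942  5790  7998  10566  13494  16782
D4: 1848  2208  2568  2928  3288
D5: 360  360  360  360
The fifth differences are constant (360).
3288 + 360 = 3648;  16782 + 3648 = 20430;  63076 + 20430 = 83506;  194538 + 83506 = 278044;  521051 + 278044 = 799095

799095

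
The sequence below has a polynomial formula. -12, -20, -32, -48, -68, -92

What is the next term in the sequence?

-120

-8, -12, -16, -20, -24
-4, -4, -4, -4
Constant second difference = -4, so extend:
-24 − 4 = -28;  -92 − 28 = -120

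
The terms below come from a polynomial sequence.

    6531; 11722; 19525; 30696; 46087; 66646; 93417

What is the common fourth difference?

96

Δ: 5191, 7803, 11171, 15391, 20559, 26771
Δ²: 2612, 3368, 4220, 5168, 6212
Δ³: 756, 852, 948, 1044
Δ⁴: 96, 96, 96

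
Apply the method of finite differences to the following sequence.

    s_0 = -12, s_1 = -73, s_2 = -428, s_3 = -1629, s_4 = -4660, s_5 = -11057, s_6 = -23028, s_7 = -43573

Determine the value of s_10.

Δ: -61, -355, -1201, -3031, -6397, -11971, -20545
Δ²: -294, -846, -1830, -3366, -5574, -8574
Δ³: -552, -984, -1536, -2208, -3000
Δ⁴: -432, -552, -672, -792
Δ⁵: -120, -120, -120
The fifth differences are constant (-120).
-792 − 120 = -912;  -3000 − 912 = -3912;  -8574 − 3912 = -12486;  -20545 − 12486 = -33031;  -43573 − 33031 = -76604
-912 − 120 = -1032;  -3912 − 1032 = -4944;  -12486 − 4944 = -17430;  -33031 − 17430 = -50461;  -76604 − 50461 = -127065
-1032 − 120 = -1152;  -4944 − 1152 = -6096;  -17430 − 6096 = -23526;  -50461 − 23526 = -73987;  -127065 − 73987 = -201052

-201052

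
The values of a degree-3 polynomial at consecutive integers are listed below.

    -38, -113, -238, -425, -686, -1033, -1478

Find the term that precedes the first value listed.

-1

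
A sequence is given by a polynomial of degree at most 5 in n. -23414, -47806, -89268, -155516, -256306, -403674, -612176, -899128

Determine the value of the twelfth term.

-3287796

-24392 , -41462 , -66248 , -100790 , -147368 , -208502 , -286952
-17070 , -24786 , -34542 , -46578 , -61134 , -78450
-7716 , -9756 , -12036 , -14556 , -17316
-2040 , -2280 , -2520 , -2760
-240 , -240 , -240
Constant fifth difference = -240, so extend:
-2760 − 240 = -3000;  -17316 − 3000 = -20316;  -78450 − 20316 = -98766;  -286952 − 98766 = -385718;  -899128 − 385718 = -1284846
-3000 − 240 = -3240;  -20316 − 3240 = -23556;  -98766 − 23556 = -122322;  -385718 − 122322 = -508040;  -1284846 − 508040 = -1792886
-3240 − 240 = -3480;  -23556 − 3480 = -27036;  -122322 − 27036 = -149358;  -508040 − 149358 = -657398;  -1792886 − 657398 = -2450284
-3480 − 240 = -3720;  -27036 − 3720 = -30756;  -149358 − 30756 = -180114;  -657398 − 180114 = -837512;  -2450284 − 837512 = -3287796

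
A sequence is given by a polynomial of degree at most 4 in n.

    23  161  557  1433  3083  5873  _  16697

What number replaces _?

Using the first 6 terms:
First differences: 138, 396, 876, 1650, 2790
Second differences: 258, 480, 774, 1140
Third differences: 222, 294, 366
Fourth differences: 72, 72
Constant fourth difference = 72.
Extend forward: 366 + 72 = 438;  1140 + 438 = 1578;  2790 + 1578 = 4368;  5873 + 4368 = 10241

10241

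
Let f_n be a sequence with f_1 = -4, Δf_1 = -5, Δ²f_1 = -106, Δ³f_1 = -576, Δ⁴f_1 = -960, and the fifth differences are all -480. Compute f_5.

Build the table forward from the leading diagonal:
Fifth differences: -480  -480  -480  -480  -480
Fourth differences: -960  -1440  -1920  -2400  -2880
Third differences: -576  -1536  -2976  -4896  -7296
Second differences: -106  -682  -2218  -5194  -10090
First differences: -5  -111  -793  -3011  -8205
f: -4  -9  -120  -913  -3924

-3924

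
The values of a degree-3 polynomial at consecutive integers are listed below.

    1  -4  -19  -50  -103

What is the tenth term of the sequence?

-908

-5, -15, -31, -53
-10, -16, -22
-6, -6
The third differences are constant (-6).
-22 − 6 = -28;  -53 − 28 = -81;  -103 − 81 = -184
-28 − 6 = -34;  -81 − 34 = -115;  -184 − 115 = -299
-34 − 6 = -40;  -115 − 40 = -155;  -299 − 155 = -454
-40 − 6 = -46;  -155 − 46 = -201;  -454 − 201 = -655
-46 − 6 = -52;  -201 − 52 = -253;  -655 − 253 = -908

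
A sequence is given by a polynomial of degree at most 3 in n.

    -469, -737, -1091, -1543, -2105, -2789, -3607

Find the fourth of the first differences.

-562

Δ: -268, -354, -452, -562, -684, -818
Δ²: -86, -98, -110, -122, -134
Δ³: -12, -12, -12, -12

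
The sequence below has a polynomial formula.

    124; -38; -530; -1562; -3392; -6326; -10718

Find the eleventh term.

-51626

Δ: -162, -492, -1032, -1830, -2934, -4392
Δ²: -330, -540, -798, -1104, -1458
Δ³: -210, -258, -306, -354
Δ⁴: -48, -48, -48
Fourth differences constant at -48.
-354 − 48 = -402;  -1458 − 402 = -1860;  -4392 − 1860 = -6252;  -10718 − 6252 = -16970
-402 − 48 = -450;  -1860 − 450 = -2310;  -6252 − 2310 = -8562;  -16970 − 8562 = -25532
-450 − 48 = -498;  -2310 − 498 = -2808;  -8562 − 2808 = -11370;  -25532 − 11370 = -36902
-498 − 48 = -546;  -2808 − 546 = -3354;  -11370 − 3354 = -14724;  -36902 − 14724 = -51626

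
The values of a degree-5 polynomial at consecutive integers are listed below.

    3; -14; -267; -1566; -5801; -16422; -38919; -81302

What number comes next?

-154581

First differences: -17, -253, -1299, -4235, -10621, -22497, -42383
Second differences: -236, -1046, -2936, -6386, -11876, -19886
Third differences: -810, -1890, -3450, -5490, -8010
Fourth differences: -1080, -1560, -2040, -2520
Fifth differences: -480, -480, -480
The fifth differences are constant (-480).
-2520 − 480 = -3000;  -8010 − 3000 = -11010;  -19886 − 11010 = -30896;  -42383 − 30896 = -73279;  -81302 − 73279 = -154581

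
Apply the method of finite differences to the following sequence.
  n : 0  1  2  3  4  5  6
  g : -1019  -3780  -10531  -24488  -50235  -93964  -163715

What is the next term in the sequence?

-2761 , -6751 , -13957 , -25747 , -43729 , -69751
-3990 , -7206 , -11790 , -17982 , -26022
-3216 , -4584 , -6192 , -8040
-1368 , -1608 , -1848
-240 , -240
Fifth differences constant at -240.
-1848 − 240 = -2088;  -8040 − 2088 = -10128;  -26022 − 10128 = -36150;  -69751 − 36150 = -105901;  -163715 − 105901 = -269616

-269616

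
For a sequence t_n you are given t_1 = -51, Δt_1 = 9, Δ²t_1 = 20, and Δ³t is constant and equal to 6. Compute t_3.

-13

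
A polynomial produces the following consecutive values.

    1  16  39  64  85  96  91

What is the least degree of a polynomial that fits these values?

3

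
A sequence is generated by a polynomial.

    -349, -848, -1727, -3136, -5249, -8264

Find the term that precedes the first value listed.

First differences: -499, -879, -1409, -2113, -3015
Second differences: -380, -530, -704, -902
Third differences: -150, -174, -198
Fourth differences: -24, -24
The fourth differences are constant at -24.
Work back: -150 + 24 = -126;  -380 + 126 = -254;  -499 + 254 = -245;  -349 + 245 = -104

-104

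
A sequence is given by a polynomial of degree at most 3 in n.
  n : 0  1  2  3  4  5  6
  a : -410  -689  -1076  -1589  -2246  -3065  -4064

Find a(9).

-8321

Δ: -279 , -387 , -513 , -657 , -819 , -999
Δ²: -108 , -126 , -144 , -162 , -180
Δ³: -18 , -18 , -18 , -18
Third differences constant at -18.
-180 − 18 = -198;  -999 − 198 = -1197;  -4064 − 1197 = -5261
-198 − 18 = -216;  -1197 − 216 = -1413;  -5261 − 1413 = -6674
-216 − 18 = -234;  -1413 − 234 = -1647;  -6674 − 1647 = -8321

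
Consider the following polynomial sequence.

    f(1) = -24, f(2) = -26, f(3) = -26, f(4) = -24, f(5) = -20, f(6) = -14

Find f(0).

D1: -2, 0, 2, 4, 6
D2: 2, 2, 2, 2
The second differences are constant at 2.
Work back: -2 − 2 = -4;  -24 + 4 = -20

-20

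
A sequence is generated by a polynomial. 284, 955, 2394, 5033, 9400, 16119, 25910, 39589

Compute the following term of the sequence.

First differences: 671  1439  2639  4367  6719  9791  13679
Second differences: 768  1200  1728  2352  3072  3888
Third differences: 432  528  624  720  816
Fourth differences: 96  96  96  96
The fourth differences are constant (96).
816 + 96 = 912;  3888 + 912 = 4800;  13679 + 4800 = 18479;  39589 + 18479 = 58068

58068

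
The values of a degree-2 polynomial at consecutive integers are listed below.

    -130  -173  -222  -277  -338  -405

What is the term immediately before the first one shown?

-93

D1: -43  -49  -55  -61  -67
D2: -6  -6  -6  -6
The second differences are constant at -6.
Work back: -43 + 6 = -37;  -130 + 37 = -93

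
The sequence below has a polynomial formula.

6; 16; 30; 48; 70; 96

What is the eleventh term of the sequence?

286

10, 14, 18, 22, 26
4, 4, 4, 4
The second differences are constant (4).
26 + 4 = 30;  96 + 30 = 126
30 + 4 = 34;  126 + 34 = 160
34 + 4 = 38;  160 + 38 = 198
38 + 4 = 42;  198 + 42 = 240
42 + 4 = 46;  240 + 46 = 286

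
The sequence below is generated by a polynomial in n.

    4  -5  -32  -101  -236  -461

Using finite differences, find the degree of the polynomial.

First differences: -9, -27, -69, -135, -225
Second differences: -18, -42, -66, -90
Third differences: -24, -24, -24
The third differences are constant, so the polynomial has degree 3.

3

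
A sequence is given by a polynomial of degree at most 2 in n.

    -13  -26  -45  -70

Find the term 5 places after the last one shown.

-285

-13, -19, -25
-6, -6
Second differences constant at -6.
-25 − 6 = -31;  -70 − 31 = -101
-31 − 6 = -37;  -101 − 37 = -138
-37 − 6 = -43;  -138 − 43 = -181
-43 − 6 = -49;  -181 − 49 = -230
-49 − 6 = -55;  -230 − 55 = -285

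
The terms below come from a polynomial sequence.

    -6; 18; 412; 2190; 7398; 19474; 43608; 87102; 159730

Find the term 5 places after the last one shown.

First differences: 24, 394, 1778, 5208, 12076, 24134, 43494, 72628
Second differences: 370, 1384, 3430, 6868, 12058, 19360, 29134
Third differences: 1014, 2046, 3438, 5190, 7302, 9774
Fourth differences: 1032, 1392, 1752, 2112, 2472
Fifth differences: 360, 360, 360, 360
The fifth differences are constant (360).
2472 + 360 = 2832;  9774 + 2832 = 12606;  29134 + 12606 = 41740;  72628 + 41740 = 114368;  159730 + 114368 = 274098
2832 + 360 = 3192;  12606 + 3192 = 15798;  41740 + 15798 = 57538;  114368 + 57538 = 171906;  274098 + 171906 = 446004
3192 + 360 = 3552;  15798 + 3552 = 19350;  57538 + 19350 = 76888;  171906 + 76888 = 248794;  446004 + 248794 = 694798
3552 + 360 = 3912;  19350 + 3912 = 23262;  76888 + 23262 = 100150;  248794 + 100150 = 348944;  694798 + 348944 = 1043742
3912 + 360 = 4272;  23262 + 4272 = 27534;  100150 + 27534 = 127684;  348944 + 127684 = 476628;  1043742 + 476628 = 1520370

1520370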